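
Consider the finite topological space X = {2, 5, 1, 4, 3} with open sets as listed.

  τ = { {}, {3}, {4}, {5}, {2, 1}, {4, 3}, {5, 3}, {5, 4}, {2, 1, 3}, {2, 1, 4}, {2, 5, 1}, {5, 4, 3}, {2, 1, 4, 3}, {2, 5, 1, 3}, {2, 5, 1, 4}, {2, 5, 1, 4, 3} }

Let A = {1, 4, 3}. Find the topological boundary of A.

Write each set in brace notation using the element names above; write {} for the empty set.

open subsets of A: {}, {4}, {3}, {4, 3}; so int(A) = {4, 3}
closure: X∖int(X∖A) = X∖{5} = {2, 1, 4, 3}
∂A = {2, 1, 4, 3} minus {4, 3} = {2, 1}

{2, 1}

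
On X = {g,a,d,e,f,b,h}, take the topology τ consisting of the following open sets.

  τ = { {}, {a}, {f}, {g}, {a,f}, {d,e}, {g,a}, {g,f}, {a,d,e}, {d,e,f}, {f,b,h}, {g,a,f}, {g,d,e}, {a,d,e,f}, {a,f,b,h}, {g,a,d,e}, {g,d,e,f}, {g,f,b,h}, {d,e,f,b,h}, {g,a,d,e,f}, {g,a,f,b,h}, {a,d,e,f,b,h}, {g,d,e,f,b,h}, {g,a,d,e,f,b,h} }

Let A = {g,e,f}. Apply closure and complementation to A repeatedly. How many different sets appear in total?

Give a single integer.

X∖A={a,d,b,h}, int(X∖A)={a}, hence cl(A)={g,d,e,f,b,h}
Orbit (k=closure, c=complement):
  1. A     = {g,e,f}
  2. kA    = {g,d,e,f,b,h}
  3. cA    = {a,d,b,h}
  4. ckA   = {a}
  5. kcA   = {a,d,e,b,h}
  6. ckcA  = {g,f}
  7. kckcA = {g,f,b,h}
  8. ckckcA = {a,d,e}
(closed under both — stop)

8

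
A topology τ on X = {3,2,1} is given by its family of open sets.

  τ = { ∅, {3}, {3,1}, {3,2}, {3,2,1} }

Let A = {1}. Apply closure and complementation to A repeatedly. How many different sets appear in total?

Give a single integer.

4

complement {3,2}; its interior {3,2}; cl(A) = X∖{3,2} = {1}
With k = closure, c = complement:
  1. A     = {1}
  2. cA    = {3,2}
  3. kcA   = {3,2,1}
  4. ckcA  = ∅
k, c of each give nothing new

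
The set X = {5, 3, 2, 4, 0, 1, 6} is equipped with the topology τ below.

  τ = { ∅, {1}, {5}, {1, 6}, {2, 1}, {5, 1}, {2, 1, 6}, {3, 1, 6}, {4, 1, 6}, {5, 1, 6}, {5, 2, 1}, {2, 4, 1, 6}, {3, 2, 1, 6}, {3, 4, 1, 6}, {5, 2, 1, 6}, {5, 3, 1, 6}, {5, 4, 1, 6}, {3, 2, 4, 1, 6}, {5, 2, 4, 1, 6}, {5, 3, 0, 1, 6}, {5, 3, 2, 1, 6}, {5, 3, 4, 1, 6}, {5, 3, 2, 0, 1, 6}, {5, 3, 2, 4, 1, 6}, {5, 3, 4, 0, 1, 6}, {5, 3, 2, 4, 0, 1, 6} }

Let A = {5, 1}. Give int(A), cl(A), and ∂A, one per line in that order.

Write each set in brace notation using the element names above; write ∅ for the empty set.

int(A) = {5, 1}
cl(A)  = {5, 3, 2, 4, 0, 1, 6}
∂A     = {3, 2, 4, 0, 6}

interior: largest open inside A is {5, 1} (from ∅, {1}, {5}, {5, 1})
cl via duality: int({3, 2, 4, 0, 6}) = ∅, so X∖∅ = {5, 3, 2, 4, 0, 1, 6}
cl∖int = {3, 2, 4, 0, 6}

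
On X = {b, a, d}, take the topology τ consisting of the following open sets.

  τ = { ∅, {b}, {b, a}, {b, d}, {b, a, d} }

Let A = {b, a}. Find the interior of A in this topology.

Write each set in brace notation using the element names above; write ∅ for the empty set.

open subsets of A: ∅, {b}, {b, a}; so int(A) = {b, a}

{b, a}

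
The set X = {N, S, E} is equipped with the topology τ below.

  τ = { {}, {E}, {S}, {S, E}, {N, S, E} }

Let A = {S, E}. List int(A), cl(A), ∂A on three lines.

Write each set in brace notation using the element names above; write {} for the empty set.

int(A) = {S, E}
cl(A)  = {N, S, E}
∂A     = {N}

U open, U⊆A: {}, {E}, {S}, {S, E}. int(A) = ⋃ = {S, E}
X∖A={N}, int(X∖A)={}, hence cl(A)={N, S, E}
∂A: remove int from cl → {N}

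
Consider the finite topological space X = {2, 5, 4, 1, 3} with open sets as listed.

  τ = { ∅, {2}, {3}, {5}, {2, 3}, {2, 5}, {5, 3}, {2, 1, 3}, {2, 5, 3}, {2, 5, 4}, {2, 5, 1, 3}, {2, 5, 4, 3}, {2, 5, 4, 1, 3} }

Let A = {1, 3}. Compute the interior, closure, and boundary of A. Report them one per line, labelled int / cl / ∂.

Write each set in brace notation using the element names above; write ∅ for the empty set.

open subsets of A: ∅, {3}; so int(A) = {3}
closure: X∖int(X∖A) = X∖{2, 5, 4} = {1, 3}
∂A = {1, 3} minus {3} = {1}

int(A) = {3}
cl(A)  = {1, 3}
∂A     = {1}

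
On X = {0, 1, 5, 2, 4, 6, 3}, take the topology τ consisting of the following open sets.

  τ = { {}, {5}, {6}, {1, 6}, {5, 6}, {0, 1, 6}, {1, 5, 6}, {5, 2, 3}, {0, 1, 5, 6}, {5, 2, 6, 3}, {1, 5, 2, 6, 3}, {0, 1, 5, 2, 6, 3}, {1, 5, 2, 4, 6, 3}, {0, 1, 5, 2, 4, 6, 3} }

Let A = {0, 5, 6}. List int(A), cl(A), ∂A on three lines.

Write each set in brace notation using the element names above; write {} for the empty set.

int(A) = {5, 6}
cl(A)  = {0, 1, 5, 2, 4, 6, 3}
∂A     = {0, 1, 2, 4, 3}

U open, U⊆A: {}, {6}, {5}, {5, 6}. int(A) = ⋃ = {5, 6}
X∖A={1, 2, 4, 3}, int(X∖A)={}, hence cl(A)={0, 1, 5, 2, 4, 6, 3}
∂A: remove int from cl → {0, 1, 2, 4, 3}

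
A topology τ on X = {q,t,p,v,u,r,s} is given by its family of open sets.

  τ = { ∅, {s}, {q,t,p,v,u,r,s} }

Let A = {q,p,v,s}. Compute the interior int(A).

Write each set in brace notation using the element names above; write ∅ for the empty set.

{s}

U open, U⊆A: ∅, {s}. int(A) = ⋃ = {s}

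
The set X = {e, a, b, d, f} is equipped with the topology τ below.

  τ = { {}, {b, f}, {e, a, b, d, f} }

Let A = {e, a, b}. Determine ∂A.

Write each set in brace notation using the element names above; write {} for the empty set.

{e, a, b, d, f}

open subsets of A: {}; so int(A) = {}
closure: X∖int(X∖A) = X∖{} = {e, a, b, d, f}
∂A = {e, a, b, d, f} minus {} = {e, a, b, d, f}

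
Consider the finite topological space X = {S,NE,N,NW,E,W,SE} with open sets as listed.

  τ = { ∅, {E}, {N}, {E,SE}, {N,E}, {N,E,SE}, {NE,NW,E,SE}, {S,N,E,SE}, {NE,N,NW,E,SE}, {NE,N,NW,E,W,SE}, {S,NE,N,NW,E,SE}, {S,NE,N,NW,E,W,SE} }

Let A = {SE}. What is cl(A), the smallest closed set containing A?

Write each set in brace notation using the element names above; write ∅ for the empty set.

{S,NE,NW,W,SE}

cl via duality: int({S,NE,N,NW,E,W}) = {N,E}, so X∖{N,E} = {S,NE,NW,W,SE}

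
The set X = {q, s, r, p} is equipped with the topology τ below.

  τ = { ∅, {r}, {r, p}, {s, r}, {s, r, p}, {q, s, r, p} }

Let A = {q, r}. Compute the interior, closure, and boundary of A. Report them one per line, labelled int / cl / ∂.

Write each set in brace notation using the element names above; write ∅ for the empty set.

U open, U⊆A: ∅, {r}. int(A) = ⋃ = {r}
X∖A={s, p}, int(X∖A)=∅, hence cl(A)={q, s, r, p}
∂A: remove int from cl → {q, s, p}

int(A) = {r}
cl(A)  = {q, s, r, p}
∂A     = {q, s, p}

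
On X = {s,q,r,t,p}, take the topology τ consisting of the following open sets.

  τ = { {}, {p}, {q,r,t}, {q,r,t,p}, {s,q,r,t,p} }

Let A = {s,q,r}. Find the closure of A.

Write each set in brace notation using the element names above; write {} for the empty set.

complement {t,p}; its interior {p}; cl(A) = X∖{p} = {s,q,r,t}

{s,q,r,t}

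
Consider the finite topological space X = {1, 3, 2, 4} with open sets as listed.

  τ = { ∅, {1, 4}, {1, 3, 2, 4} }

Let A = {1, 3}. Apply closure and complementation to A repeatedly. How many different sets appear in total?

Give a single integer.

4

cl via duality: int({2, 4}) = ∅, so X∖∅ = {1, 3, 2, 4}
Write k for closure, c for complement:
  1. A     = {1, 3}
  2. kA    = {1, 3, 2, 4}
  3. cA    = {2, 4}
  4. ckA   = ∅
applying k or c yields no new set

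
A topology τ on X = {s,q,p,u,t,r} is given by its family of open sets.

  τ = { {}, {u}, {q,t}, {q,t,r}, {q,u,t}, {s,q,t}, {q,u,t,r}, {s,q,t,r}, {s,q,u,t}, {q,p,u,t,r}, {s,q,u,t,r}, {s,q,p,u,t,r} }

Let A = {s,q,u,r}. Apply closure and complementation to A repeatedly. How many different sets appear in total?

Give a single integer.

8

X∖A={p,t}, int(X∖A)={}, hence cl(A)={s,q,p,u,t,r}
Orbit (k=closure, c=complement):
  1. A     = {s,q,u,r}
  2. kA    = {s,q,p,u,t,r}
  3. cA    = {p,t}
  4. ckA   = {}
  5. kcA   = {s,q,p,t,r}
  6. ckcA  = {u}
  7. kckcA = {p,u}
  8. ckckcA = {s,q,t,r}
(closed under both — stop)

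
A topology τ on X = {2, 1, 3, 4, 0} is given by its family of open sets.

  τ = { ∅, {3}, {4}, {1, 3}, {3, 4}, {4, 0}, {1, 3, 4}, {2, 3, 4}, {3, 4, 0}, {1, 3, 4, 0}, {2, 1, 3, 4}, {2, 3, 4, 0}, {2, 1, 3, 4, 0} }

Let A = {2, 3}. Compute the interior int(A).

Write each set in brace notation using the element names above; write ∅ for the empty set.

open subsets of A: ∅, {3}; so int(A) = {3}

{3}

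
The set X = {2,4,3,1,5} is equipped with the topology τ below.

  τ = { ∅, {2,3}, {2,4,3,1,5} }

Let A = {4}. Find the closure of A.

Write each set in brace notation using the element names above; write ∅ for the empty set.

{4,1,5}

complement {2,3,1,5}; its interior {2,3}; cl(A) = X∖{2,3} = {4,1,5}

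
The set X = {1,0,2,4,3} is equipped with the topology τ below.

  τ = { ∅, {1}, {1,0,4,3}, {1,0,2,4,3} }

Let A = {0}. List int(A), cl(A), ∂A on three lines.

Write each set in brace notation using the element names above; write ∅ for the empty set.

interior: largest open inside A is ∅ (from ∅)
cl via duality: int({1,2,4,3}) = {1}, so X∖{1} = {0,2,4,3}
cl∖int = {0,2,4,3}

int(A) = ∅
cl(A)  = {0,2,4,3}
∂A     = {0,2,4,3}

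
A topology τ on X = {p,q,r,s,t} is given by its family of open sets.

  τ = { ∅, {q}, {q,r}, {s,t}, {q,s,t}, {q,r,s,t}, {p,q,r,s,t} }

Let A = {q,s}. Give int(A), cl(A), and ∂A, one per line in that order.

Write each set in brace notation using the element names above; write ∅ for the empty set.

open subsets of A: ∅, {q}; so int(A) = {q}
closure: X∖int(X∖A) = X∖∅ = {p,q,r,s,t}
∂A = {p,q,r,s,t} minus {q} = {p,r,s,t}

int(A) = {q}
cl(A)  = {p,q,r,s,t}
∂A     = {p,r,s,t}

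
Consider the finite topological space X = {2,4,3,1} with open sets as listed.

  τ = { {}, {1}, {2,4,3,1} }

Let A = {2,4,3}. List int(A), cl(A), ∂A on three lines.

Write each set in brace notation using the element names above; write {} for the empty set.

opens ⊆ A: {}; union → int = {}
complement {1}; its interior {1}; cl(A) = X∖{1} = {2,4,3}
boundary = {2,4,3} ∖ {} = {2,4,3}

int(A) = {}
cl(A)  = {2,4,3}
∂A     = {2,4,3}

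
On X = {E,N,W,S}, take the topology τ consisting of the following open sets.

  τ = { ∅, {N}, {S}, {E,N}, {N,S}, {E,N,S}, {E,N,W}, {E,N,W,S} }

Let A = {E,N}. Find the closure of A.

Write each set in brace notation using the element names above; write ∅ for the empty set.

closure: X∖int(X∖A) = X∖{S} = {E,N,W}

{E,N,W}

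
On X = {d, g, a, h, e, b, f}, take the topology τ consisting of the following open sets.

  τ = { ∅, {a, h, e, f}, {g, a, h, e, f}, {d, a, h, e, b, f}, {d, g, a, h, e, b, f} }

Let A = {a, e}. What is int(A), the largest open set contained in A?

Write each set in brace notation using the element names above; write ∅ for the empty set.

interior: largest open inside A is ∅ (from ∅)

∅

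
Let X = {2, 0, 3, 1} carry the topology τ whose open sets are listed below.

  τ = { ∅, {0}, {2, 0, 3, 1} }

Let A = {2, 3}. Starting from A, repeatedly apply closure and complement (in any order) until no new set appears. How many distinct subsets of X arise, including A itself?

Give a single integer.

6

complement {0, 1}; its interior {0}; cl(A) = X∖{0} = {2, 3, 1}
With k = closure, c = complement:
  1. A     = {2, 3}
  2. kA    = {2, 3, 1}
  3. cA    = {0, 1}
  4. ckA   = {0}
  5. kcA   = {2, 0, 3, 1}
  6. ckcA  = ∅
k, c of each give nothing new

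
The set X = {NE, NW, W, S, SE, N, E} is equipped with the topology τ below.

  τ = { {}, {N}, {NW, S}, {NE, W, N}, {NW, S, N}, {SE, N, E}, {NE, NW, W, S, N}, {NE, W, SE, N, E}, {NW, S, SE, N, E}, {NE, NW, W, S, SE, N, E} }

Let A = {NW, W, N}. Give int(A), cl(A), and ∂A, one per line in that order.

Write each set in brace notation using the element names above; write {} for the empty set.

int(A) = {N}
cl(A)  = {NE, NW, W, S, SE, N, E}
∂A     = {NE, NW, W, S, SE, E}

U open, U⊆A: {}, {N}. int(A) = ⋃ = {N}
X∖A={NE, S, SE, E}, int(X∖A)={}, hence cl(A)={NE, NW, W, S, SE, N, E}
∂A: remove int from cl → {NE, NW, W, S, SE, E}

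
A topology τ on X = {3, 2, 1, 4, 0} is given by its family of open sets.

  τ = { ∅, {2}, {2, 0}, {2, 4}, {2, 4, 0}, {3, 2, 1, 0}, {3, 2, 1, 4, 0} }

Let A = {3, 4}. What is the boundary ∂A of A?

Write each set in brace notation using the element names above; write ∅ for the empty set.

opens ⊆ A: ∅; union → int = ∅
complement {2, 1, 0}; its interior {2, 0}; cl(A) = X∖{2, 0} = {3, 1, 4}
boundary = {3, 1, 4} ∖ ∅ = {3, 1, 4}

{3, 1, 4}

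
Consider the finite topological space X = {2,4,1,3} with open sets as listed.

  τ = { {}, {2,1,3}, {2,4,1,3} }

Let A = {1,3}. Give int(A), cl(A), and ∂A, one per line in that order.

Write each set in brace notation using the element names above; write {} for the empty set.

opens ⊆ A: {}; union → int = {}
complement {2,4}; its interior {}; cl(A) = X∖{} = {2,4,1,3}
boundary = {2,4,1,3} ∖ {} = {2,4,1,3}

int(A) = {}
cl(A)  = {2,4,1,3}
∂A     = {2,4,1,3}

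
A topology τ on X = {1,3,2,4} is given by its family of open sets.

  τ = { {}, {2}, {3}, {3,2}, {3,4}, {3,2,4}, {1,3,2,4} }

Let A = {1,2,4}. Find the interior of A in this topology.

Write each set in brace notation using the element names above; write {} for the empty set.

{2}

interior: largest open inside A is {2} (from {}, {2})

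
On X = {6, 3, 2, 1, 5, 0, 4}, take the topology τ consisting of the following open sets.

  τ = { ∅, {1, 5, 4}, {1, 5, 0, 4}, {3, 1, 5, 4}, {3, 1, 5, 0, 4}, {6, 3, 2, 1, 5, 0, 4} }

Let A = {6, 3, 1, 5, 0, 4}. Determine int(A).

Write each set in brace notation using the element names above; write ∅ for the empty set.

{3, 1, 5, 0, 4}

open subsets of A: ∅, {1, 5, 4}, {1, 5, 0, 4}, {3, 1, 5, 4}, {3, 1, 5, 0, 4}; so int(A) = {3, 1, 5, 0, 4}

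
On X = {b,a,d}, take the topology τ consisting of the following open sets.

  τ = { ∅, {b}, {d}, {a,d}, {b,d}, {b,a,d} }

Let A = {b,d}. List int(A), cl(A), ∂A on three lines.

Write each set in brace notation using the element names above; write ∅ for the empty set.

int(A) = {b,d}
cl(A)  = {b,a,d}
∂A     = {a}

U open, U⊆A: ∅, {d}, {b}, {b,d}. int(A) = ⋃ = {b,d}
X∖A={a}, int(X∖A)=∅, hence cl(A)={b,a,d}
∂A: remove int from cl → {a}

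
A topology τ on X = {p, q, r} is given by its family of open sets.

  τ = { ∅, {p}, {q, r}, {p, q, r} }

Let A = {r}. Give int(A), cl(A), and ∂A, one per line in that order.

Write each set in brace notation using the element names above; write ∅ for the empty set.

int(A) = ∅
cl(A)  = {q, r}
∂A     = {q, r}

U open, U⊆A: ∅. int(A) = ⋃ = ∅
X∖A={p, q}, int(X∖A)={p}, hence cl(A)={q, r}
∂A: remove int from cl → {q, r}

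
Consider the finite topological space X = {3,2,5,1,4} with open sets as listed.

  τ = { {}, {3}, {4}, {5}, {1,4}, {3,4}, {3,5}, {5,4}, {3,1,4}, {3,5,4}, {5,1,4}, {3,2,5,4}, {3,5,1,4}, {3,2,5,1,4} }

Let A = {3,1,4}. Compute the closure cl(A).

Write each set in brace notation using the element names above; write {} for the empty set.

cl via duality: int({2,5}) = {5}, so X∖{5} = {3,2,1,4}

{3,2,1,4}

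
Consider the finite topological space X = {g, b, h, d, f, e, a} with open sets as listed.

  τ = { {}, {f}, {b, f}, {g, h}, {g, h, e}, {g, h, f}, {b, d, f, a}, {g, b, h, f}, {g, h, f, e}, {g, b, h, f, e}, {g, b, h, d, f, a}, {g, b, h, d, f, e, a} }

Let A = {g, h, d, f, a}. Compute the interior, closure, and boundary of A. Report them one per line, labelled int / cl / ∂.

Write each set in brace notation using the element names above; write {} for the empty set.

opens ⊆ A: {}, {f}, {g, h}, {g, h, f}; union → int = {g, h, f}
complement {b, e}; its interior {}; cl(A) = X∖{} = {g, b, h, d, f, e, a}
boundary = {g, b, h, d, f, e, a} ∖ {g, h, f} = {b, d, e, a}

int(A) = {g, h, f}
cl(A)  = {g, b, h, d, f, e, a}
∂A     = {b, d, e, a}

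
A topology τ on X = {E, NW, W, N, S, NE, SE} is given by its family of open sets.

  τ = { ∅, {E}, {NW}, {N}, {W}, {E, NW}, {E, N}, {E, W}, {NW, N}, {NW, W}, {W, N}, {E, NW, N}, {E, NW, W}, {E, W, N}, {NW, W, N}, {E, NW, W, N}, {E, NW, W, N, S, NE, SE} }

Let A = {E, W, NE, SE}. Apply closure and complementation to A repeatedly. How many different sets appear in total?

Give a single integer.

6

closure: X∖int(X∖A) = X∖{NW, N} = {E, W, S, NE, SE}
Let k=closure and c=complement:
  1. A     = {E, W, NE, SE}
  2. kA    = {E, W, S, NE, SE}
  3. cA    = {NW, N, S}
  4. ckA   = {NW, N}
  5. kcA   = {NW, N, S, NE, SE}
  6. ckcA  = {E, W}
— saturated at 6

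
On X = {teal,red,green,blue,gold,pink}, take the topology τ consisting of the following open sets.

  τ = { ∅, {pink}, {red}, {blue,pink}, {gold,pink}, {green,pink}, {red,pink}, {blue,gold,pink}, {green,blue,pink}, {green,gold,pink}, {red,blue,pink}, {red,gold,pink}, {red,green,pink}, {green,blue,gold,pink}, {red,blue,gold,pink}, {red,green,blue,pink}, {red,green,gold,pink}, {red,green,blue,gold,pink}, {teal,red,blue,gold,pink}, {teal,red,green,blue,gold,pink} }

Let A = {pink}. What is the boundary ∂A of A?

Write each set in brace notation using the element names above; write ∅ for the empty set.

opens ⊆ A: ∅, {pink}; union → int = {pink}
complement {teal,red,green,blue,gold}; its interior {red}; cl(A) = X∖{red} = {teal,green,blue,gold,pink}
boundary = {teal,green,blue,gold,pink} ∖ {pink} = {teal,green,blue,gold}

{teal,green,blue,gold}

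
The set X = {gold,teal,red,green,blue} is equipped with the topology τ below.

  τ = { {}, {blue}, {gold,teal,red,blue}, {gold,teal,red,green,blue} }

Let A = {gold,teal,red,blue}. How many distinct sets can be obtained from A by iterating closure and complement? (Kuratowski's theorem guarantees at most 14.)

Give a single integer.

4

complement {green}; its interior {}; cl(A) = X∖{} = {gold,teal,red,green,blue}
With k = closure, c = complement:
  1. A     = {gold,teal,red,blue}
  2. kA    = {gold,teal,red,green,blue}
  3. cA    = {green}
  4. ckA   = {}
k, c of each give nothing new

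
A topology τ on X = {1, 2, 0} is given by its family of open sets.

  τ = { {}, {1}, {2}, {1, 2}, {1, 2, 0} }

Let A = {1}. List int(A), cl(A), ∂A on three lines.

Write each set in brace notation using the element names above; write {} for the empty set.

interior: largest open inside A is {1} (from {}, {1})
cl via duality: int({2, 0}) = {2}, so X∖{2} = {1, 0}
cl∖int = {0}

int(A) = {1}
cl(A)  = {1, 0}
∂A     = {0}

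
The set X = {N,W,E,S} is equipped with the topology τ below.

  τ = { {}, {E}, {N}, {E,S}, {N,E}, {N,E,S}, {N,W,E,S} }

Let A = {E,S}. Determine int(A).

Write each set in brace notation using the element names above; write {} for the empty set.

opens ⊆ A: {}, {E}, {E,S}; union → int = {E,S}

{E,S}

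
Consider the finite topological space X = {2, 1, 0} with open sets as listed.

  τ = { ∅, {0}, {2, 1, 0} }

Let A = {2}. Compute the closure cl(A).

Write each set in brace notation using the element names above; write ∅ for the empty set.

closure: X∖int(X∖A) = X∖{0} = {2, 1}

{2, 1}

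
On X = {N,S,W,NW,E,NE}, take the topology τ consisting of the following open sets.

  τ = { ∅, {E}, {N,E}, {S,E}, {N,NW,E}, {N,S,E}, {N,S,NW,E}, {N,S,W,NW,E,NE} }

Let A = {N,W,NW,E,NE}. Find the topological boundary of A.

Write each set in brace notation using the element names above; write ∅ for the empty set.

{S,W,NE}

open subsets of A: ∅, {E}, {N,E}, {N,NW,E}; so int(A) = {N,NW,E}
closure: X∖int(X∖A) = X∖∅ = {N,S,W,NW,E,NE}
∂A = {N,S,W,NW,E,NE} minus {N,NW,E} = {S,W,NE}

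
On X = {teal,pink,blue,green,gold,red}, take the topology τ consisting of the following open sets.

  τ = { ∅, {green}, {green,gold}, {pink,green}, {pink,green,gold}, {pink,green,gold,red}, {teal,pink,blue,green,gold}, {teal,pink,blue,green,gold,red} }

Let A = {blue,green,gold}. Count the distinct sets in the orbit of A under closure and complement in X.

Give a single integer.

complement {teal,pink,red}; its interior ∅; cl(A) = X∖∅ = {teal,pink,blue,green,gold,red}
With k = closure, c = complement:
  1. A     = {blue,green,gold}
  2. kA    = {teal,pink,blue,green,gold,red}
  3. cA    = {teal,pink,red}
  4. ckA   = ∅
  5. kcA   = {teal,pink,blue,red}
  6. ckcA  = {green,gold}
k, c of each give nothing new

6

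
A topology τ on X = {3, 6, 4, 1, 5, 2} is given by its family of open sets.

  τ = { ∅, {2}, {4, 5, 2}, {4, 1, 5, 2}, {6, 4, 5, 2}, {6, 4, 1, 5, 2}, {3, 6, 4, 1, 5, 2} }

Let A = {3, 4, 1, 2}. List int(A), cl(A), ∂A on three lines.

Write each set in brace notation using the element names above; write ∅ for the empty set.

interior: largest open inside A is {2} (from ∅, {2})
cl via duality: int({6, 5}) = ∅, so X∖∅ = {3, 6, 4, 1, 5, 2}
cl∖int = {3, 6, 4, 1, 5}

int(A) = {2}
cl(A)  = {3, 6, 4, 1, 5, 2}
∂A     = {3, 6, 4, 1, 5}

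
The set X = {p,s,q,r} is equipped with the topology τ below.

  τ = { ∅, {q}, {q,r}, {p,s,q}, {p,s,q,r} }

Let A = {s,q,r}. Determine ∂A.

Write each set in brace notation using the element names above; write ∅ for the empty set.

interior: largest open inside A is {q,r} (from ∅, {q}, {q,r})
cl via duality: int({p}) = ∅, so X∖∅ = {p,s,q,r}
cl∖int = {p,s}

{p,s}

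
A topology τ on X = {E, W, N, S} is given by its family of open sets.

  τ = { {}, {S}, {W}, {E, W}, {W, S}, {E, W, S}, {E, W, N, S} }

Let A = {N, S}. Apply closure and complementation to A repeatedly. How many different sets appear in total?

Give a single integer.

X∖A={E, W}, int(X∖A)={E, W}, hence cl(A)={N, S}
Orbit (k=closure, c=complement):
  1. A     = {N, S}
  2. cA    = {E, W}
  3. kcA   = {E, W, N}
  4. ckcA  = {S}
(closed under both — stop)

4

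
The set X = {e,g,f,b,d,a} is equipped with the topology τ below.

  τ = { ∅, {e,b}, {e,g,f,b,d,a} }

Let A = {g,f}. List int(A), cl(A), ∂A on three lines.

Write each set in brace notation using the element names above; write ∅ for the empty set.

int(A) = ∅
cl(A)  = {g,f,d,a}
∂A     = {g,f,d,a}

open subsets of A: ∅; so int(A) = ∅
closure: X∖int(X∖A) = X∖{e,b} = {g,f,d,a}
∂A = {g,f,d,a} minus ∅ = {g,f,d,a}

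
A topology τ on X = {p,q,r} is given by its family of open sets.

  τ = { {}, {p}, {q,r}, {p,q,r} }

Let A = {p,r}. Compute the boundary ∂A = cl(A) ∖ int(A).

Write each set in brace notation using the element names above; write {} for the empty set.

U open, U⊆A: {}, {p}. int(A) = ⋃ = {p}
X∖A={q}, int(X∖A)={}, hence cl(A)={p,q,r}
∂A: remove int from cl → {q,r}

{q,r}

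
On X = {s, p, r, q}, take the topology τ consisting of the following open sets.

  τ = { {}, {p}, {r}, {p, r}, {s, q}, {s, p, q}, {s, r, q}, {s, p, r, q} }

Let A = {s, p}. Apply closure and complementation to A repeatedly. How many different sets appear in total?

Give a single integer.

complement {r, q}; its interior {r}; cl(A) = X∖{r} = {s, p, q}
With k = closure, c = complement:
  1. A     = {s, p}
  2. kA    = {s, p, q}
  3. cA    = {r, q}
  4. ckA   = {r}
  5. kcA   = {s, r, q}
  6. ckcA  = {p}
k, c of each give nothing new

6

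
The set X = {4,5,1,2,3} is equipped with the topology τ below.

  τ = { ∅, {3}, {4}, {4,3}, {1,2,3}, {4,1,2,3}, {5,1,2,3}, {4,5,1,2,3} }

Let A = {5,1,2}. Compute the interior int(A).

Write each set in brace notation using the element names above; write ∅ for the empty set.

∅

interior: largest open inside A is ∅ (from ∅)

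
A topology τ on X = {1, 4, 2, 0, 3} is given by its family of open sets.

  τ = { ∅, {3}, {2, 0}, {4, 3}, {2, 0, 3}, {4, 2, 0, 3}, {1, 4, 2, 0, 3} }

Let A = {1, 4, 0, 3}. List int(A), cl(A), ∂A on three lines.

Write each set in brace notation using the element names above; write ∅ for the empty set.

int(A) = {4, 3}
cl(A)  = {1, 4, 2, 0, 3}
∂A     = {1, 2, 0}

U open, U⊆A: ∅, {3}, {4, 3}. int(A) = ⋃ = {4, 3}
X∖A={2}, int(X∖A)=∅, hence cl(A)={1, 4, 2, 0, 3}
∂A: remove int from cl → {1, 2, 0}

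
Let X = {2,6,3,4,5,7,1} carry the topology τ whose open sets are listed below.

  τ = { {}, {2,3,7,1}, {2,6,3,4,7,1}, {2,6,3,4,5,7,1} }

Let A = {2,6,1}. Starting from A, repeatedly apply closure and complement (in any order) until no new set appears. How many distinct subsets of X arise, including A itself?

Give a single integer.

4

complement {3,4,5,7}; its interior {}; cl(A) = X∖{} = {2,6,3,4,5,7,1}
With k = closure, c = complement:
  1. A     = {2,6,1}
  2. kA    = {2,6,3,4,5,7,1}
  3. cA    = {3,4,5,7}
  4. ckA   = {}
k, c of each give nothing new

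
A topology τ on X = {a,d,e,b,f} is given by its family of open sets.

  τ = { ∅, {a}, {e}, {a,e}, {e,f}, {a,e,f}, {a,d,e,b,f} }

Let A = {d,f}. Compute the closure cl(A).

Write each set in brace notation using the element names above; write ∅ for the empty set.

{d,b,f}

complement {a,e,b}; its interior {a,e}; cl(A) = X∖{a,e} = {d,b,f}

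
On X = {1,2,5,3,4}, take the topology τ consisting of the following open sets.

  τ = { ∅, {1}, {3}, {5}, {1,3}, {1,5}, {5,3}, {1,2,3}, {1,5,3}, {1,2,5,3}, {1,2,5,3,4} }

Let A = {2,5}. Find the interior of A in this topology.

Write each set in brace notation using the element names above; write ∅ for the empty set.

open subsets of A: ∅, {5}; so int(A) = {5}

{5}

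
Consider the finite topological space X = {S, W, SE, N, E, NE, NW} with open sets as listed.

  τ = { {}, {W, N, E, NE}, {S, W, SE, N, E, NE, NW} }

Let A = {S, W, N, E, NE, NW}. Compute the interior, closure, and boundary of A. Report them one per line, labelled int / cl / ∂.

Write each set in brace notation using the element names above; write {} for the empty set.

U open, U⊆A: {}, {W, N, E, NE}. int(A) = ⋃ = {W, N, E, NE}
X∖A={SE}, int(X∖A)={}, hence cl(A)={S, W, SE, N, E, NE, NW}
∂A: remove int from cl → {S, SE, NW}

int(A) = {W, N, E, NE}
cl(A)  = {S, W, SE, N, E, NE, NW}
∂A     = {S, SE, NW}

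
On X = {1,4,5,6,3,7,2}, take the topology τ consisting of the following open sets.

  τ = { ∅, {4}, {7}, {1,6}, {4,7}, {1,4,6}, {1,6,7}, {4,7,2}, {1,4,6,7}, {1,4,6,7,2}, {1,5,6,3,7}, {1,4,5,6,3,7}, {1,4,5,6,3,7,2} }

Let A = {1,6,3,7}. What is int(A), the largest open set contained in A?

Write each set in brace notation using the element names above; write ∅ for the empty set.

{1,6,7}

interior: largest open inside A is {1,6,7} (from ∅, {7}, {1,6}, {1,6,7})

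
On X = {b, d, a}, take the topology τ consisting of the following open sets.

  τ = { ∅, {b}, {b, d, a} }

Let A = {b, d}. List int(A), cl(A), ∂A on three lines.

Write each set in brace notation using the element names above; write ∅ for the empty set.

int(A) = {b}
cl(A)  = {b, d, a}
∂A     = {d, a}

U open, U⊆A: ∅, {b}. int(A) = ⋃ = {b}
X∖A={a}, int(X∖A)=∅, hence cl(A)={b, d, a}
∂A: remove int from cl → {d, a}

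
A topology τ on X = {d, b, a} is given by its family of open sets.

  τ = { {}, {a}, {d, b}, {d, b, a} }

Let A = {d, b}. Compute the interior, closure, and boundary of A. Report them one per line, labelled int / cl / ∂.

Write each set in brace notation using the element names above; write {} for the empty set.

int(A) = {d, b}
cl(A)  = {d, b}
∂A     = {}

interior: largest open inside A is {d, b} (from {}, {d, b})
cl via duality: int({a}) = {a}, so X∖{a} = {d, b}
cl∖int = {}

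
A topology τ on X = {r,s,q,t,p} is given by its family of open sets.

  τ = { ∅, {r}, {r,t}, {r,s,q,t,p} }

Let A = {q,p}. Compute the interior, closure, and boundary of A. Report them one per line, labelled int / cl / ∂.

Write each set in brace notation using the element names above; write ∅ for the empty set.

opens ⊆ A: ∅; union → int = ∅
complement {r,s,t}; its interior {r,t}; cl(A) = X∖{r,t} = {s,q,p}
boundary = {s,q,p} ∖ ∅ = {s,q,p}

int(A) = ∅
cl(A)  = {s,q,p}
∂A     = {s,q,p}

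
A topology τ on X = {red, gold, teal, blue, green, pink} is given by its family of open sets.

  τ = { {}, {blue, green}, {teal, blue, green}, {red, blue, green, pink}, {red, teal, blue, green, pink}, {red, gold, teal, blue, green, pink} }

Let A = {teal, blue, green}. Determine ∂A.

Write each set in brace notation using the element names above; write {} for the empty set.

{red, gold, pink}

U open, U⊆A: {}, {blue, green}, {teal, blue, green}. int(A) = ⋃ = {teal, blue, green}
X∖A={red, gold, pink}, int(X∖A)={}, hence cl(A)={red, gold, teal, blue, green, pink}
∂A: remove int from cl → {red, gold, pink}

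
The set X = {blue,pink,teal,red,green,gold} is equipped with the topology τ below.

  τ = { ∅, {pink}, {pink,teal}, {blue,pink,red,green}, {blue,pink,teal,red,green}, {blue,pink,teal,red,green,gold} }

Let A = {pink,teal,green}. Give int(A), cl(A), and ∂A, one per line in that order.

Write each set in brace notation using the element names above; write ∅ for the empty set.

U open, U⊆A: ∅, {pink}, {pink,teal}. int(A) = ⋃ = {pink,teal}
X∖A={blue,red,gold}, int(X∖A)=∅, hence cl(A)={blue,pink,teal,red,green,gold}
∂A: remove int from cl → {blue,red,green,gold}

int(A) = {pink,teal}
cl(A)  = {blue,pink,teal,red,green,gold}
∂A     = {blue,red,green,gold}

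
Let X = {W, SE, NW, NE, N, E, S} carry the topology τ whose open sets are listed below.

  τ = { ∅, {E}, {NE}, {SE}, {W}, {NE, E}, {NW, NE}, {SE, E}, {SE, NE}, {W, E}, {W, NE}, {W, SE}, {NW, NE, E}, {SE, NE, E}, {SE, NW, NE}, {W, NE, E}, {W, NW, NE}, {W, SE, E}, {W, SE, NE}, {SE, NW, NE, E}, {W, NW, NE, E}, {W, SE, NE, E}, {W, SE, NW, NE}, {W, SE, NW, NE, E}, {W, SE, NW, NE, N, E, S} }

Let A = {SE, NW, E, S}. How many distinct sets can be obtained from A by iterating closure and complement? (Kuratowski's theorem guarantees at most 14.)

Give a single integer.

closure: X∖int(X∖A) = X∖{W, NE} = {SE, NW, N, E, S}
Let k=closure and c=complement:
  1. A     = {SE, NW, E, S}
  2. kA    = {SE, NW, N, E, S}
  3. cA    = {W, NE, N}
  4. ckA   = {W, NE}
  5. kcA   = {W, NW, NE, N, S}
  6. ckcA  = {SE, E}
  7. kckcA = {SE, N, E, S}
  8. ckckcA = {W, NW, NE}
— saturated at 8

8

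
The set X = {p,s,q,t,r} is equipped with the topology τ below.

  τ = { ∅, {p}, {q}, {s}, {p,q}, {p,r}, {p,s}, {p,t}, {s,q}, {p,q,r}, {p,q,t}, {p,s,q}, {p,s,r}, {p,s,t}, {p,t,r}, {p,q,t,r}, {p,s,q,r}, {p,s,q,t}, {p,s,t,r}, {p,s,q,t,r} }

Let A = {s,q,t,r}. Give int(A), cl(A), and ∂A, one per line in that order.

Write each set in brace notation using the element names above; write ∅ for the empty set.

int(A) = {s,q}
cl(A)  = {s,q,t,r}
∂A     = {t,r}

open subsets of A: ∅, {q}, {s}, {s,q}; so int(A) = {s,q}
closure: X∖int(X∖A) = X∖{p} = {s,q,t,r}
∂A = {s,q,t,r} minus {s,q} = {t,r}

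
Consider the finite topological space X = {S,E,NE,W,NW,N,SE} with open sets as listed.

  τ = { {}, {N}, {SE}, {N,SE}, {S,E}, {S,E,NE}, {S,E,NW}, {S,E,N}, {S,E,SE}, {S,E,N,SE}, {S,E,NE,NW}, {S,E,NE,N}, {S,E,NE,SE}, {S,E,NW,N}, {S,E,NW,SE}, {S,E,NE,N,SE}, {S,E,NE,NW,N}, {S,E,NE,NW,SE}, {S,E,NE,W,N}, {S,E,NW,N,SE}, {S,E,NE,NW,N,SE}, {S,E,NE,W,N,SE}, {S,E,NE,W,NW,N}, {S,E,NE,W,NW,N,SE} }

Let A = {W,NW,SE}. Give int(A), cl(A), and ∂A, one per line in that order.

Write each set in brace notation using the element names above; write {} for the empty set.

int(A) = {SE}
cl(A)  = {W,NW,SE}
∂A     = {W,NW}

open subsets of A: {}, {SE}; so int(A) = {SE}
closure: X∖int(X∖A) = X∖{S,E,NE,N} = {W,NW,SE}
∂A = {W,NW,SE} minus {SE} = {W,NW}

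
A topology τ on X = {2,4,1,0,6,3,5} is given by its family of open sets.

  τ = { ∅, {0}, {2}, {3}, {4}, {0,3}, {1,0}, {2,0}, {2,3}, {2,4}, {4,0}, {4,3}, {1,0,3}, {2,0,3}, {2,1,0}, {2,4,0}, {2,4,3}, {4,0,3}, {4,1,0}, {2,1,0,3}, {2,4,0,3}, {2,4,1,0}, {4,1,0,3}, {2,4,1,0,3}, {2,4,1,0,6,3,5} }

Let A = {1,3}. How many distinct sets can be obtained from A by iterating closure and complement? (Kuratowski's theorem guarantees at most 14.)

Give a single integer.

closure: X∖int(X∖A) = X∖{2,4,0} = {1,6,3,5}
Let k=closure and c=complement:
  1. A     = {1,3}
  2. kA    = {1,6,3,5}
  3. cA    = {2,4,0,6,5}
  4. ckA   = {2,4,0}
  5. kcA   = {2,4,1,0,6,5}
  6. ckcA  = {3}
  7. kckcA = {6,3,5}
  8. ckckcA = {2,4,1,0}
— saturated at 8

8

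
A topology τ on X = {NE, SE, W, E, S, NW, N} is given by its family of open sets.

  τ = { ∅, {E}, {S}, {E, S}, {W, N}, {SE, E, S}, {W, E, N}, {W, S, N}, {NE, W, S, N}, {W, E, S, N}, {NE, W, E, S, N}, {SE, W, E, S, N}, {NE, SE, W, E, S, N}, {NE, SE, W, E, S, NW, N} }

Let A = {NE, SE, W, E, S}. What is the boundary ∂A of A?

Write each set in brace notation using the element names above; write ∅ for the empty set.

interior: largest open inside A is {SE, E, S} (from ∅, {S}, {E}, {E, S}, {SE, E, S})
cl via duality: int({NW, N}) = ∅, so X∖∅ = {NE, SE, W, E, S, NW, N}
cl∖int = {NE, W, NW, N}

{NE, W, NW, N}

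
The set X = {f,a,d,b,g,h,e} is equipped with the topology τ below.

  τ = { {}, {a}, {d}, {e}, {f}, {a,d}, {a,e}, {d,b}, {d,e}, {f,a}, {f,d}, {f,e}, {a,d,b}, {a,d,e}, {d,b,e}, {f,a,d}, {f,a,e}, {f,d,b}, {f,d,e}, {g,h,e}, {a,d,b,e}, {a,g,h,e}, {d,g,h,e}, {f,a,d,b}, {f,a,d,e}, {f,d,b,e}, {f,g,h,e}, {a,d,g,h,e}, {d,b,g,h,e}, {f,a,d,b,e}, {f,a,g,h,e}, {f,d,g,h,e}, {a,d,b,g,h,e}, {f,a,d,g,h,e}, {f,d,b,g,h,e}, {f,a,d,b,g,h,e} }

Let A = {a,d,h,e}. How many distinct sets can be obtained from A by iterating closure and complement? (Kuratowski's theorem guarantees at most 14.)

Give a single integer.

6

closure: X∖int(X∖A) = X∖{f} = {a,d,b,g,h,e}
Let k=closure and c=complement:
  1. A     = {a,d,h,e}
  2. kA    = {a,d,b,g,h,e}
  3. cA    = {f,b,g}
  4. ckA   = {f}
  5. kcA   = {f,b,g,h}
  6. ckcA  = {a,d,e}
— saturated at 6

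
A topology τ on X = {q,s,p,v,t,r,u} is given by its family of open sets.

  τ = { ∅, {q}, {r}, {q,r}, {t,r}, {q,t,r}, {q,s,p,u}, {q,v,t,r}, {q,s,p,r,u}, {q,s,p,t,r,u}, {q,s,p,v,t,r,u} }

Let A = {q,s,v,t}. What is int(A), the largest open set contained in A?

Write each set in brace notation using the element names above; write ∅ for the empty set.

{q}

opens ⊆ A: ∅, {q}; union → int = {q}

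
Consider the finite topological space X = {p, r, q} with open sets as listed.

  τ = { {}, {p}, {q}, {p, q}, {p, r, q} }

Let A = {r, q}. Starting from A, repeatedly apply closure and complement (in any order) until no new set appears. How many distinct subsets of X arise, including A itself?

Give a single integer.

cl via duality: int({p}) = {p}, so X∖{p} = {r, q}
Write k for closure, c for complement:
  1. A     = {r, q}
  2. cA    = {p}
  3. kcA   = {p, r}
  4. ckcA  = {q}
applying k or c yields no new set

4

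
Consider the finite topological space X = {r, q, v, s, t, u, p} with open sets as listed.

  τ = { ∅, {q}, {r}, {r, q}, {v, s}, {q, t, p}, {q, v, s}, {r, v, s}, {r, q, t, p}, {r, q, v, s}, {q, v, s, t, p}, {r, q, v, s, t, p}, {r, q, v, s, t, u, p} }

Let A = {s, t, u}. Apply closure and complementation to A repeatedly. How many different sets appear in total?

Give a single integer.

10

closure: X∖int(X∖A) = X∖{r, q} = {v, s, t, u, p}
Let k=closure and c=complement:
  1. A     = {s, t, u}
  2. kA    = {v, s, t, u, p}
  3. cA    = {r, q, v, p}
  4. ckA   = {r, q}
  5. kcA   = {r, q, v, s, t, u, p}
  6. kckA  = {r, q, t, u, p}
  7. ckcA  = ∅
  8. ckckA = {v, s}
  9. kckckA = {v, s, u}
  10. ckckckA = {r, q, t, p}
— saturated at 10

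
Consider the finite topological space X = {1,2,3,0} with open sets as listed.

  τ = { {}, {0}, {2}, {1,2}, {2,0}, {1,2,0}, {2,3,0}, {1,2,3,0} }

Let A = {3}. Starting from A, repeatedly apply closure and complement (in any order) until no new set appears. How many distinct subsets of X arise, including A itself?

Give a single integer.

complement {1,2,0}; its interior {1,2,0}; cl(A) = X∖{1,2,0} = {3}
With k = closure, c = complement:
  1. A     = {3}
  2. cA    = {1,2,0}
  3. kcA   = {1,2,3,0}
  4. ckcA  = {}
k, c of each give nothing new

4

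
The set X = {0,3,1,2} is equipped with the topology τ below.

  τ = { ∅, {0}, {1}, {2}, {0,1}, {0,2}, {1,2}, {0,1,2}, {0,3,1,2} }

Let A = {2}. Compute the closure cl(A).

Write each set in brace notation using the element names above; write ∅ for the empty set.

{3,2}

cl via duality: int({0,3,1}) = {0,1}, so X∖{0,1} = {3,2}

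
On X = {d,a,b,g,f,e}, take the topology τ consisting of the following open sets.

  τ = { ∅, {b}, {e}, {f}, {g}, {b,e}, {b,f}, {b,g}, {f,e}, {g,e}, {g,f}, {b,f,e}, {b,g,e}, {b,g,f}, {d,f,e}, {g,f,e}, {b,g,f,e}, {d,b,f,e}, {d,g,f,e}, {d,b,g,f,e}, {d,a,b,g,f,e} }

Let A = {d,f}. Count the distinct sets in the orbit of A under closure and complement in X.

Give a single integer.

6

X∖A={a,b,g,e}, int(X∖A)={b,g,e}, hence cl(A)={d,a,f}
Orbit (k=closure, c=complement):
  1. A     = {d,f}
  2. kA    = {d,a,f}
  3. cA    = {a,b,g,e}
  4. ckA   = {b,g,e}
  5. kcA   = {d,a,b,g,e}
  6. ckcA  = {f}
(closed under both — stop)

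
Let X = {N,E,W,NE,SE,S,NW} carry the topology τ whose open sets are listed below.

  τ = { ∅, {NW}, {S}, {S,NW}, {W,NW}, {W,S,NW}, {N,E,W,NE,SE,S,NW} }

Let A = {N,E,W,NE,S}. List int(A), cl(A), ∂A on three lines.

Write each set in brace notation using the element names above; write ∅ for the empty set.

int(A) = {S}
cl(A)  = {N,E,W,NE,SE,S}
∂A     = {N,E,W,NE,SE}

opens ⊆ A: ∅, {S}; union → int = {S}
complement {SE,NW}; its interior {NW}; cl(A) = X∖{NW} = {N,E,W,NE,SE,S}
boundary = {N,E,W,NE,SE,S} ∖ {S} = {N,E,W,NE,SE}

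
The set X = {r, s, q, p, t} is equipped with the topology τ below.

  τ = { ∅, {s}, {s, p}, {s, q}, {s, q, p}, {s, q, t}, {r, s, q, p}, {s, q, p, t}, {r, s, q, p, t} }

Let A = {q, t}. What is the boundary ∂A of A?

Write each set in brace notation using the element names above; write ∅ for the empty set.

{r, q, t}

U open, U⊆A: ∅. int(A) = ⋃ = ∅
X∖A={r, s, p}, int(X∖A)={s, p}, hence cl(A)={r, q, t}
∂A: remove int from cl → {r, q, t}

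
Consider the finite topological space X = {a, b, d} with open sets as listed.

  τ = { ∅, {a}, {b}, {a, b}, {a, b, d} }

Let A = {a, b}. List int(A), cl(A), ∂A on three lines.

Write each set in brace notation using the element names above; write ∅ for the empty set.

int(A) = {a, b}
cl(A)  = {a, b, d}
∂A     = {d}

interior: largest open inside A is {a, b} (from ∅, {b}, {a}, {a, b})
cl via duality: int({d}) = ∅, so X∖∅ = {a, b, d}
cl∖int = {d}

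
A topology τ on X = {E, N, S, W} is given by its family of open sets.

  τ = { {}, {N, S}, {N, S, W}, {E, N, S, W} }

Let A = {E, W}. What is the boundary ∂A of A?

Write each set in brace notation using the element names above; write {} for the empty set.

U open, U⊆A: {}. int(A) = ⋃ = {}
X∖A={N, S}, int(X∖A)={N, S}, hence cl(A)={E, W}
∂A: remove int from cl → {E, W}

{E, W}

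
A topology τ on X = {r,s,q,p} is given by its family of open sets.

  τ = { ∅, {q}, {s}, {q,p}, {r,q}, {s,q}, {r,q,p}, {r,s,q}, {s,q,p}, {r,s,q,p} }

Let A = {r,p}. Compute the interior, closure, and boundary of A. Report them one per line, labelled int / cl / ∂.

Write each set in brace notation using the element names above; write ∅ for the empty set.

open subsets of A: ∅; so int(A) = ∅
closure: X∖int(X∖A) = X∖{s,q} = {r,p}
∂A = {r,p} minus ∅ = {r,p}

int(A) = ∅
cl(A)  = {r,p}
∂A     = {r,p}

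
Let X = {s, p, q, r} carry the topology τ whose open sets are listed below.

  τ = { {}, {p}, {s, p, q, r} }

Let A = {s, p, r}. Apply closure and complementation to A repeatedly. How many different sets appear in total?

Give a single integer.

6

cl via duality: int({q}) = {}, so X∖{} = {s, p, q, r}
Write k for closure, c for complement:
  1. A     = {s, p, r}
  2. kA    = {s, p, q, r}
  3. cA    = {q}
  4. ckA   = {}
  5. kcA   = {s, q, r}
  6. ckcA  = {p}
applying k or c yields no new set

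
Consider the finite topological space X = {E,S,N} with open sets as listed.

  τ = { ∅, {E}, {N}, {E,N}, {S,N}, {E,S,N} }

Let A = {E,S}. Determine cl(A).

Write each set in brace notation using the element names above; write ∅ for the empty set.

closure: X∖int(X∖A) = X∖{N} = {E,S}

{E,S}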